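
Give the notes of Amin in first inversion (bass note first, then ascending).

C – E – A

Amin = A–C–E; first inversion → third (C) lowest.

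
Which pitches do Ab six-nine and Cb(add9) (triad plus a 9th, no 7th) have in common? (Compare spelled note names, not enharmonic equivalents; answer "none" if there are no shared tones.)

Eb

Ab six-nine = Ab, C, Eb, F, Bb.
Cb(add9) = Cb, Eb, Gb, Db.
Shared: Eb.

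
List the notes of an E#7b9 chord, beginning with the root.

Root E#, quality dominant seventh flat nine:
- root: E#
- major 3rd: G##
- perfect 5th: B#
- minor 7th: D#
- minor 9th: F#

E#, G##, B#, D#, F#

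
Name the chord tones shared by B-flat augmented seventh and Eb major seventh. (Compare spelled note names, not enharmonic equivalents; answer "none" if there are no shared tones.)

Bb, D

B-flat augmented seventh: Bb D F# Ab
Eb major seventh: Eb G Bb D
Common to both → Bb, D.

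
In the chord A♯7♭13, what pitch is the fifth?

A♯7♭13 is built on A#; its 5th is a perfect 5th above the root.
A fifth above A uses the letter E, and the perfect 5th above A# is E#.

E#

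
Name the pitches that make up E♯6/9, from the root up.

E#, G##, B#, C##, F##

E♯6/9 is a six-nine built on E#.
- root: E#
- major 3rd: G##
- perfect 5th: B#
- major 6th: C##
- major 9th: F##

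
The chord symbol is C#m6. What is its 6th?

A#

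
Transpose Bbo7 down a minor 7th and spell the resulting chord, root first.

Transposed root: B♭ → C (minor 7th down). So we spell C diminished seventh:
root → C
3rd (minor 3rd) → E♭
5th (diminished 5th) → G♭
7th (diminished 7th) → B𝄫

C, E♭, G♭, B𝄫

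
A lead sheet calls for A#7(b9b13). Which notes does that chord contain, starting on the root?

A# C## E# G# B F#

A#7(b9b13): dominant seventh flat nine flat thirteen on A#.
root → A#
3rd (major 3rd) → C##
5th (perfect 5th) → E#
7th (minor 7th) → G#
9th (minor 9th) → B
13th (minor 13th) → F#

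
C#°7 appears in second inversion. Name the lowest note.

C#°7 in root position is C#–E–G–Bb.
Second inversion places the fifth in the bass, which is G.

G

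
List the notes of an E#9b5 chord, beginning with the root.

E#, G##, B, D#, F##

Root E#, quality dominant ninth flat five:
E# — root
G## — major 3rd
B — diminished 5th
D# — minor 7th
F## — major 9th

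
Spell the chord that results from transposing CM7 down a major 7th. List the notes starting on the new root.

Transposed root: C → Db (major 7th down). So we spell Db major seventh:
root → Db
3rd (major 3rd) → F
5th (perfect 5th) → Ab
7th (major 7th) → C

Db, F, Ab, C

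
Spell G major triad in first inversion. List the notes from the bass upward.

B – D – G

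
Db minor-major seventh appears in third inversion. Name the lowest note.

Db minor-major seventh = Db–Fb–Ab–C. Third inversion → seventh in the bass = C.

C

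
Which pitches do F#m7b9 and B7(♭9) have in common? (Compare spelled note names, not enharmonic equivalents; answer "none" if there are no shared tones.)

F#, A

F#m7b9: F# A C# E G
B7(♭9): B D# F# A C
Common to both → F#, A.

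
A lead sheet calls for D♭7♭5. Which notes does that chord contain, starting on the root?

Db  F  Abb  Cb

D♭7♭5 is a dominant seventh flat five built on Db.
root → Db
3rd (major 3rd) → F
5th (diminished 5th) → Abb
7th (minor 7th) → Cb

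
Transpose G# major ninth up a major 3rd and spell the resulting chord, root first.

Transposed root: G♯ → B♯ (major 3rd up). So we spell B♯ major ninth:
- root: B♯
- major 3rd: D𝄪
- perfect 5th: F𝄪
- major 7th: A𝄪
- major 9th: C𝄪

B♯ – D𝄪 – F𝄪 – A𝄪 – C𝄪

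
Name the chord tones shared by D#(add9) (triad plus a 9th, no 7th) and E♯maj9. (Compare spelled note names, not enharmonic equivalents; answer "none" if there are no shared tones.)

F## – E#

D#(add9): D# F## A# E#
E♯maj9: E# G## B# D## F##
Common to both → F##, E#.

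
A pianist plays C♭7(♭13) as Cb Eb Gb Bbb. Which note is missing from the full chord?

Abb

C♭7(♭13) = Cb, Eb, Gb, Bbb, Abb. The voicing lacks the 13th (minor 13th), Abb.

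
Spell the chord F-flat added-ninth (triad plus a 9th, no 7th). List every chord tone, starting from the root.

F-flat added-ninth is an added-ninth built on Fb.
root → Fb
3rd (major 3rd) → Ab
5th (perfect 5th) → Cb
9th (major 9th) → Gb

Fb  Ab  Cb  Gb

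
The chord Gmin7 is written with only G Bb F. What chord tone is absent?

D

Gmin7 = G, Bb, D, F. The voicing lacks the 5th (perfect 5th), D.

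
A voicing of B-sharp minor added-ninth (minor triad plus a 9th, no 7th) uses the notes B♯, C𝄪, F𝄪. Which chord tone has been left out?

D♯

B-sharp minor added-ninth = B♯, D♯, F𝄪, C𝄪. The voicing lacks the 3rd (minor 3rd), D♯.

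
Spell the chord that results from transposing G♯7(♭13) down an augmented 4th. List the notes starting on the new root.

G# down an augmented 4th → D. New chord: D dominant seventh flat thirteen.
root → D
3rd (major 3rd) → F#
5th (perfect 5th) → A
7th (minor 7th) → C
13th (minor 13th) → Bb

D, F#, A, C, Bb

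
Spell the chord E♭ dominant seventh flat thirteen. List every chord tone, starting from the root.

Root E♭, quality dominant seventh flat thirteen:
root → E♭
3rd (major 3rd) → G
5th (perfect 5th) → B♭
7th (minor 7th) → D♭
13th (minor 13th) → C♭

E♭, G, B♭, D♭, C♭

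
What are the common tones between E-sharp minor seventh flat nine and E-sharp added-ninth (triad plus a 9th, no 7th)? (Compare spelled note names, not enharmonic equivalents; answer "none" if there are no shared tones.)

E-sharp B-sharp

E-sharp minor seventh flat nine = E-sharp, G-sharp, B-sharp, D-sharp, F-sharp.
E-sharp added-ninth = E-sharp, G-double-sharp, B-sharp, F-double-sharp.
Shared: E-sharp, B-sharp.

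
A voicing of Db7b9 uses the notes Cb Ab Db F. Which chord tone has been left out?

Ebb

Db7b9 = Db, F, Ab, Cb, Ebb. The voicing lacks the 9th (minor 9th), Ebb.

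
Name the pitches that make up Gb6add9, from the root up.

Gb  Bb  Db  Eb  Ab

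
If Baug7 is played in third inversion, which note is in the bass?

A

Baug7 = B–D#–F##–A. Third inversion → seventh in the bass = A.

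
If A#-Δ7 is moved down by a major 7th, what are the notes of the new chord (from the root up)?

B, D, F♯, A♯

Transposed root: A♯ → B (major 7th down). So we spell B minor-major seventh:
- root: B
- minor 3rd: D
- perfect 5th: F♯
- major 7th: A♯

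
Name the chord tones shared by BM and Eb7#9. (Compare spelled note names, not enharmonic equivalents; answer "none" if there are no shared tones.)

F#

BM: B D# F#
Eb7#9: Eb G Bb Db F#
Common to both → F#.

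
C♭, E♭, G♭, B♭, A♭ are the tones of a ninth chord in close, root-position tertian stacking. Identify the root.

A♭

Arranged so that each adjacent pair is a third by letter name: A♭ – C♭ – E♭ – G♭ – B♭.
The bottom of that stack, A♭, is the root (this is A♭ minor ninth).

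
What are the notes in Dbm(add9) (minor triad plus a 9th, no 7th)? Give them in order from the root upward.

D♭, F♭, A♭, E♭

Dbm(add9) is a minor added-ninth built on D♭.
- root: D♭
- minor 3rd: F♭
- perfect 5th: A♭
- major 9th: E♭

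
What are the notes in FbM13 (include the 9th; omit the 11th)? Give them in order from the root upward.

F♭  A♭  C♭  E♭  G♭  D♭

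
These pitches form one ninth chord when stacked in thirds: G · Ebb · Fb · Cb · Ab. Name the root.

Fb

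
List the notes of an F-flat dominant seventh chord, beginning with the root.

F-flat dominant seventh: dominant seventh on F-flat.
root → F-flat
3rd (major 3rd) → A-flat
5th (perfect 5th) → C-flat
7th (minor 7th) → E-double-flat

F-flat – A-flat – C-flat – E-double-flat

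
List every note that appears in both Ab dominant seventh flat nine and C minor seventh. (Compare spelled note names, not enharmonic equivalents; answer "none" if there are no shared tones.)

Ab dominant seventh flat nine = A-flat, C, E-flat, G-flat, B-double-flat.
C minor seventh = C, E-flat, G, B-flat.
Shared: C, E-flat.

C  E-flat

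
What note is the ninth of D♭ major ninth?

Root of D♭ major ninth = Db. The 9th is a major 9th: Db up a major 9th → Eb.

Eb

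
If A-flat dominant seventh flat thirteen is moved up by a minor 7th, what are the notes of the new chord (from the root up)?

Transposed root: Ab → Gb (minor 7th up). So we spell Gb dominant seventh flat thirteen:
root → Gb
3rd (major 3rd) → Bb
5th (perfect 5th) → Db
7th (minor 7th) → Fb
13th (minor 13th) → Ebb

Gb Bb Db Fb Ebb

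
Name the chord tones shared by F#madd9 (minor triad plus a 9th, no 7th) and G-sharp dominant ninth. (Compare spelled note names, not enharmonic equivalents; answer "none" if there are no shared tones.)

F#, G#

F#madd9 = F#, A, C#, G#.
G-sharp dominant ninth = G#, B#, D#, F#, A#.
Shared: F#, G#.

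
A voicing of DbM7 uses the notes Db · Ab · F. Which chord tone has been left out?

DbM7 = Db, F, Ab, C. The voicing lacks the 7th (major 7th), C.

C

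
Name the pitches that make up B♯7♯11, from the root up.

B♯7♯11 is a dominant seventh sharp eleven built on B#.
root → B#
3rd (major 3rd) → D##
5th (perfect 5th) → F##
7th (minor 7th) → A#
11th (augmented 11th) → E##

B#, D##, F##, A#, E##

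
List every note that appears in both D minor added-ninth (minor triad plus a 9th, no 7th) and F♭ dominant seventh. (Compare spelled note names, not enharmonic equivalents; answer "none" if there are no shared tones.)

none

D minor added-ninth = D, F, A, E.
F♭ dominant seventh = F-flat, A-flat, C-flat, E-double-flat.
Shared: none.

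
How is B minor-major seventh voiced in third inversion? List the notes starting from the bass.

In root position, B minor-major seventh is B–D–F#–A#.
Third inversion puts the seventh (A#) in the bass.

A#, B, D, F#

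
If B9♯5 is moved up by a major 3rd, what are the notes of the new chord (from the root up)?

Transposed root: B → D♯ (major 3rd up). So we spell D♯ dominant ninth sharp five:
root → D♯
3rd (major 3rd) → F𝄪
5th (augmented 5th) → A𝄪
7th (minor 7th) → C♯
9th (major 9th) → E♯

D♯, F𝄪, A𝄪, C♯, E♯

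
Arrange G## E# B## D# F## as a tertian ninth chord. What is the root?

Stacking in thirds gives E# – G## – B## – D# – F##, so E# is the root — E# dominant ninth sharp five.

E#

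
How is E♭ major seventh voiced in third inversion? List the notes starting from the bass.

D E-flat G B-flat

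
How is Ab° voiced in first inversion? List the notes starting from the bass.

Cb  Ebb  Ab

Ab° = Ab–Cb–Ebb; first inversion → third (Cb) lowest.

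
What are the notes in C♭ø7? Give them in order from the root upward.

C♭ E𝄫 G𝄫 B𝄫

C♭ø7: half-diminished seventh on C♭.
C♭ — root
E𝄫 — minor 3rd
G𝄫 — diminished 5th
B𝄫 — minor 7th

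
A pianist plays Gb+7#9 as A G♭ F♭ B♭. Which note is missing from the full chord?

D

Gb+7#9 = G♭, B♭, D, F♭, A. The voicing lacks the 5th (augmented 5th), D.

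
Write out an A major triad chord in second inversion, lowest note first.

A major triad = A–C-sharp–E; second inversion → fifth (E) lowest.

E A C-sharp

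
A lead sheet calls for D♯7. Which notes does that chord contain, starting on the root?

D#, F##, A#, C#

D♯7: dominant seventh on D#.
- root: D#
- major 3rd: F##
- perfect 5th: A#
- minor 7th: C#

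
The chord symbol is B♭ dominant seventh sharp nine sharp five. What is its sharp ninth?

Root of B♭ dominant seventh sharp nine sharp five = Bb. The 9th is an augmented 9th: Bb up an augmented 9th → C#.

C#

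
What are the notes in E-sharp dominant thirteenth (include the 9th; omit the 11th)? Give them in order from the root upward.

Root E♯, quality dominant thirteenth:
- root: E♯
- major 3rd: G𝄪
- perfect 5th: B♯
- minor 7th: D♯
- major 9th: F𝄪
- major 13th: C𝄪

E♯, G𝄪, B♯, D♯, F𝄪, C𝄪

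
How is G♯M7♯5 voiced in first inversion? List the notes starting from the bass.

In root position, G♯M7♯5 is G♯–B♯–D𝄪–F𝄪.
First inversion puts the third (B♯) in the bass.

B♯ D𝄪 F𝄪 G♯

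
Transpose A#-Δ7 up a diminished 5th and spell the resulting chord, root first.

A diminished 5th up from A# is E, so the new chord is E minor-major seventh.
Root: E
Minor 3rd (3rd): G
Perfect 5th (5th): B
Major 7th (7th): D#

E, G, B, D#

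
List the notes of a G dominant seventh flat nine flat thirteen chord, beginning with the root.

G dominant seventh flat nine flat thirteen is a dominant seventh flat nine flat thirteen built on G.
root → G
3rd (major 3rd) → B
5th (perfect 5th) → D
7th (minor 7th) → F
9th (minor 9th) → Ab
13th (minor 13th) → Eb

G B D F Ab Eb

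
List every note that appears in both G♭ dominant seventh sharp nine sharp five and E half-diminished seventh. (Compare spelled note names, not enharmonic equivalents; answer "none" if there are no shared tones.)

G♭ dominant seventh sharp nine sharp five: G-flat B-flat D F-flat A
E half-diminished seventh: E G B-flat D
Common to both → B-flat, D.

B-flat, D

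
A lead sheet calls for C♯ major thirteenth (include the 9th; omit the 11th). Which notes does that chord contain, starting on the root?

C-sharp, E-sharp, G-sharp, B-sharp, D-sharp, A-sharp

C♯ major thirteenth: major thirteenth on C-sharp.
C-sharp — root
E-sharp — major 3rd
G-sharp — perfect 5th
B-sharp — major 7th
D-sharp — major 9th
A-sharp — major 13th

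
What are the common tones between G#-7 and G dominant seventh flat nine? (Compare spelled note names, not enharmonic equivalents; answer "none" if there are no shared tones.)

G#-7: G# B D# F#
G dominant seventh flat nine: G B D F Ab
Common to both → B.

B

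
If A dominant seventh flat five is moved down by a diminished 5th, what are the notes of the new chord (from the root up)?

D♯, F𝄪, A, C♯

Transposed root: A → D♯ (diminished 5th down). So we spell D♯ dominant seventh flat five:
root → D♯
3rd (major 3rd) → F𝄪
5th (diminished 5th) → A
7th (minor 7th) → C♯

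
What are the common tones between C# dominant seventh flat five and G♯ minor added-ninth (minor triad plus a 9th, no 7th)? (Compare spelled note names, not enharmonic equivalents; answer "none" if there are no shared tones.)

B

C# dominant seventh flat five: C-sharp E-sharp G B
G♯ minor added-ninth: G-sharp B D-sharp A-sharp
Common to both → B.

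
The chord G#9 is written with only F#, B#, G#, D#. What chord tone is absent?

G#9 = G#, B#, D#, F#, A#. The voicing lacks the 9th (major 9th), A#.

A#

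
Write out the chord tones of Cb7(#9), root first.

Cb  Eb  Gb  Bbb  D

Root Cb, quality dominant seventh sharp nine:
root → Cb
3rd (major 3rd) → Eb
5th (perfect 5th) → Gb
7th (minor 7th) → Bbb
9th (augmented 9th) → D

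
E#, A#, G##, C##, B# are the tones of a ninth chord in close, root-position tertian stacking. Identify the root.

Arranged so that each adjacent pair is a third by letter name: A# – C## – E# – G## – B#.
The bottom of that stack, A#, is the root (this is A# major ninth).

A#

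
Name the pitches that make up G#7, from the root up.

G#, B#, D#, F#

G#7 is a dominant seventh built on G#.
G# — root
B# — major 3rd
D# — perfect 5th
F# — minor 7th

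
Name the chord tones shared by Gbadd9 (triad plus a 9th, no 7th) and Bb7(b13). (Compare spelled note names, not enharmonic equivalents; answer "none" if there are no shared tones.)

Gb – Bb – Ab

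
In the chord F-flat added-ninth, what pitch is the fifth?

Root of F-flat added-ninth = F-flat. The 5th is a perfect 5th: F-flat up a perfect 5th → C-flat.

C-flat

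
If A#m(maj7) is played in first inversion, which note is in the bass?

A#m(maj7) in root position is A♯–C♯–E♯–G𝄪.
First inversion places the third in the bass, which is C♯.

C♯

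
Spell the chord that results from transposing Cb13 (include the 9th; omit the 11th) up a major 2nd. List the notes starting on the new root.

Transposed root: C♭ → D♭ (major 2nd up). So we spell D♭ dominant thirteenth:
D♭ — root
F — major 3rd
A♭ — perfect 5th
C♭ — minor 7th
E♭ — major 9th
B♭ — major 13th

D♭  F  A♭  C♭  E♭  B♭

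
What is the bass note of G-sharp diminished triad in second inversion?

D

G-sharp diminished triad = G♯–B–D. Second inversion → fifth in the bass = D.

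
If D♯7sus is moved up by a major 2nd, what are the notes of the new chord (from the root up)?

E# – A# – B# – D#

Transposed root: D# → E# (major 2nd up). So we spell E# dominant seventh suspended fourth:
- root: E#
- perfect 4th: A#
- perfect 5th: B#
- minor 7th: D#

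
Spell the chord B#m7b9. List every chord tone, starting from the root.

B#m7b9 is a minor seventh flat nine built on B#.
- root: B#
- minor 3rd: D#
- perfect 5th: F##
- minor 7th: A#
- minor 9th: C#

B# D# F## A# C#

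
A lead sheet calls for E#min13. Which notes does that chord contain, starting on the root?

E# – G# – B# – D# – F## – A# – C##

E#min13: minor thirteenth on E#.
Root: E#
Minor 3rd (3rd): G#
Perfect 5th (5th): B#
Minor 7th (7th): D#
Major 9th (9th): F##
Perfect 11th (11th): A#
Major 13th (13th): C##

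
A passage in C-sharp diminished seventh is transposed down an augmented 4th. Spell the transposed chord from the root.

C-sharp down an augmented 4th → G. New chord: G diminished seventh.
- root: G
- minor 3rd: B-flat
- diminished 5th: D-flat
- diminished 7th: F-flat

G  B-flat  D-flat  F-flat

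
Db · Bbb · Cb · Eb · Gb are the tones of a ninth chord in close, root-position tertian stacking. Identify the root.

Cb

Arranged so that each adjacent pair is a third by letter name: Cb – Eb – Gb – Bbb – Db.
The bottom of that stack, Cb, is the root (this is Cb dominant ninth).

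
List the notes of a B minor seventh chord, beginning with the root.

B minor seventh: minor seventh on B.
B — root
D — minor 3rd
F♯ — perfect 5th
A — minor 7th

B, D, F♯, A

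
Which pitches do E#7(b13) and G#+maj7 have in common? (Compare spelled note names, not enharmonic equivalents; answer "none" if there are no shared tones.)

E#7(b13): E♯ G𝄪 B♯ D♯ C♯
G#+maj7: G♯ B♯ D𝄪 F𝄪
Common to both → B♯.

B♯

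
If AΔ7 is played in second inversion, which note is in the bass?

AΔ7 = A–C#–E–G#. Second inversion → fifth in the bass = E.

E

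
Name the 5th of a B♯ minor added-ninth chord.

F-double-sharp

Root of B♯ minor added-ninth = B-sharp. The 5th is a perfect 5th: B-sharp up a perfect 5th → F-double-sharp.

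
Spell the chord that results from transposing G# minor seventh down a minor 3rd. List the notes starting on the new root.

E-sharp, G-sharp, B-sharp, D-sharp

Transposed root: G-sharp → E-sharp (minor 3rd down). So we spell E-sharp minor seventh:
E-sharp — root
G-sharp — minor 3rd
B-sharp — perfect 5th
D-sharp — minor 7th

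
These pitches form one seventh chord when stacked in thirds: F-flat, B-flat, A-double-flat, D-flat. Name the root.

Arranged so that each adjacent pair is a third by letter name: B-flat – D-flat – F-flat – A-double-flat.
The bottom of that stack, B-flat, is the root (this is B-flat diminished seventh).

B-flat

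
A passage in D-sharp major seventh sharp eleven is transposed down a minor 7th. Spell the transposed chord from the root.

Transposed root: D-sharp → E-sharp (minor 7th down). So we spell E-sharp major seventh sharp eleven:
- root: E-sharp
- major 3rd: G-double-sharp
- perfect 5th: B-sharp
- major 7th: D-double-sharp
- augmented 11th: A-double-sharp

E-sharp G-double-sharp B-sharp D-double-sharp A-double-sharp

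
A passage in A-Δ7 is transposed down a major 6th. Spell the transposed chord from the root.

C  E♭  G  B

A down a major 6th → C. New chord: C minor-major seventh.
- root: C
- minor 3rd: E♭
- perfect 5th: G
- major 7th: B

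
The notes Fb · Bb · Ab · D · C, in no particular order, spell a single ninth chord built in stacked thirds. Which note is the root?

Bb

Stacking in thirds gives Bb – D – Fb – Ab – C, so Bb is the root — Bb dominant ninth flat five.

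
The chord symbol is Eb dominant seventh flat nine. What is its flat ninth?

Fb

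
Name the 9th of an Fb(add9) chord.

Gb

Root of Fb(add9) = Fb. The 9th is a major 9th: Fb up a major 9th → Gb.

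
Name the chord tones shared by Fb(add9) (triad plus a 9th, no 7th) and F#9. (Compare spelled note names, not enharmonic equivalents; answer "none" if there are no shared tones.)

Fb(add9) = Fb, Ab, Cb, Gb.
F#9 = F#, A#, C#, E, G#.
Shared: none.

none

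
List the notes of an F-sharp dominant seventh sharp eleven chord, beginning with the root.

F-sharp A-sharp C-sharp E B-sharp

F-sharp dominant seventh sharp eleven is a dominant seventh sharp eleven built on F-sharp.
F-sharp — root
A-sharp — major 3rd
C-sharp — perfect 5th
E — minor 7th
B-sharp — augmented 11th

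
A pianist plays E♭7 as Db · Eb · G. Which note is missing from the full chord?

The full E♭7 chord is Eb, G, Bb, Db.
Comparing with the voicing, the perfect 5th (5th) — Bb — is absent.

Bb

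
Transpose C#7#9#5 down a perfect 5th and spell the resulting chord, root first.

F# – A# – C## – E – G##

C# down a perfect 5th → F#. New chord: F# dominant seventh sharp nine sharp five.
Root: F#
Major 3rd (3rd): A#
Augmented 5th (5th): C##
Minor 7th (7th): E
Augmented 9th (9th): G##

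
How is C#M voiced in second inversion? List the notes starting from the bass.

G#, C#, E#

In root position, C#M is C#–E#–G#.
Second inversion puts the fifth (G#) in the bass.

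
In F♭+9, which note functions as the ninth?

Gb

Root of F♭+9 = Fb. The 9th is a major 9th: Fb up a major 9th → Gb.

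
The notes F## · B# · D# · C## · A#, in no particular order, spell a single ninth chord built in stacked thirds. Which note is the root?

B#

Stacking in thirds gives B# – D# – F## – A# – C##, so B# is the root — B# minor ninth.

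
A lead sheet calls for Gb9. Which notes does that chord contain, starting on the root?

Gb, Bb, Db, Fb, Ab

Root Gb, quality dominant ninth:
root → Gb
3rd (major 3rd) → Bb
5th (perfect 5th) → Db
7th (minor 7th) → Fb
9th (major 9th) → Ab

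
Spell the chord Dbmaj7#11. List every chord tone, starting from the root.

Dbmaj7#11 is a major seventh sharp eleven built on Db.
Db — root
F — major 3rd
Ab — perfect 5th
C — major 7th
G — augmented 11th

Db, F, Ab, C, G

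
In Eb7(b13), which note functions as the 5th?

Bb

Root of Eb7(b13) = Eb. The 5th is a perfect 5th: Eb up a perfect 5th → Bb.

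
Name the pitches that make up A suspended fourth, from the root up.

Root A, quality suspended fourth:
- root: A
- perfect 4th: D
- perfect 5th: E

A D E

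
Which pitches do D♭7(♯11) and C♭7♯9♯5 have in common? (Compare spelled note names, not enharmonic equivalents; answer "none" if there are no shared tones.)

Cb G

D♭7(♯11): Db F Ab Cb G
C♭7♯9♯5: Cb Eb G Bbb D
Common to both → Cb, G.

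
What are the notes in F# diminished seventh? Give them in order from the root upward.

Root F#, quality diminished seventh:
F# — root
A — minor 3rd
C — diminished 5th
Eb — diminished 7th

F#  A  C  Eb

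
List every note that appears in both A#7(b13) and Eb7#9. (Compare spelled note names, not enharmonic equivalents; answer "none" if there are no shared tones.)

A#7(b13) = A#, C##, E#, G#, F#.
Eb7#9 = Eb, G, Bb, Db, F#.
Shared: F#.

F#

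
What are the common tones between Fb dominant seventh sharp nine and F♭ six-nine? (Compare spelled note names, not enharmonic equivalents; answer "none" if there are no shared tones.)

Fb  Ab  Cb

Fb dominant seventh sharp nine = Fb, Ab, Cb, Ebb, G.
F♭ six-nine = Fb, Ab, Cb, Db, Gb.
Shared: Fb, Ab, Cb.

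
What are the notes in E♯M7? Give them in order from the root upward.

E♯ G𝄪 B♯ D𝄪

E♯M7: major seventh on E♯.
E♯ — root
G𝄪 — major 3rd
B♯ — perfect 5th
D𝄪 — major 7th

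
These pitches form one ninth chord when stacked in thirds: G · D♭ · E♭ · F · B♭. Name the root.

E♭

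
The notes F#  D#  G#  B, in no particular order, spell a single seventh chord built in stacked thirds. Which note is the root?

G#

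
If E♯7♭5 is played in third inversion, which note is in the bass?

E♯7♭5 = E#–G##–B–D#. Third inversion → seventh in the bass = D#.

D#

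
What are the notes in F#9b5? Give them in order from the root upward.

F#9b5 is a dominant ninth flat five built on F#.
root → F#
3rd (major 3rd) → A#
5th (diminished 5th) → C
7th (minor 7th) → E
9th (major 9th) → G#

F#, A#, C, E, G#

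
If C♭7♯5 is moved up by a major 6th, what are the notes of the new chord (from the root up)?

Cb up a major 6th → Ab. New chord: Ab augmented seventh.
Ab — root
C — major 3rd
E — augmented 5th
Gb — minor 7th

Ab, C, E, Gb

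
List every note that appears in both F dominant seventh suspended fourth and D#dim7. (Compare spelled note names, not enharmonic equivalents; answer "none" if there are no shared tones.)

C

F dominant seventh suspended fourth: F B♭ C E♭
D#dim7: D♯ F♯ A C
Common to both → C.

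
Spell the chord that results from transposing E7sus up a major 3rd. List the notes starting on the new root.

E up a major 3rd → G#. New chord: G# dominant seventh suspended fourth.
- root: G#
- perfect 4th: C#
- perfect 5th: D#
- minor 7th: F#

G#, C#, D#, F#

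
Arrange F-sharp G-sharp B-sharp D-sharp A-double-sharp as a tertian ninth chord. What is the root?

Stacking in thirds gives G-sharp – B-sharp – D-sharp – F-sharp – A-double-sharp, so G-sharp is the root — G-sharp dominant seventh sharp nine.

G-sharp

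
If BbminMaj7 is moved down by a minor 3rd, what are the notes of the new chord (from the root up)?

G, B♭, D, F♯

B♭ down a minor 3rd → G. New chord: G minor-major seventh.
root → G
3rd (minor 3rd) → B♭
5th (perfect 5th) → D
7th (major 7th) → F♯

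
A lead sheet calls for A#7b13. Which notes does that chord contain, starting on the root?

A#7b13: dominant seventh flat thirteen on A#.
Root: A#
Major 3rd (3rd): C##
Perfect 5th (5th): E#
Minor 7th (7th): G#
Minor 13th (13th): F#

A# C## E# G# F#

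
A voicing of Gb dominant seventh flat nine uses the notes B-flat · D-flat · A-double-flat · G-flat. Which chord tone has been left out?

F-flat

Gb dominant seventh flat nine = G-flat, B-flat, D-flat, F-flat, A-double-flat. The voicing lacks the 7th (minor 7th), F-flat.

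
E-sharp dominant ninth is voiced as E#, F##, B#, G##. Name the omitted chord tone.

D#

E-sharp dominant ninth = E#, G##, B#, D#, F##. The voicing lacks the 7th (minor 7th), D#.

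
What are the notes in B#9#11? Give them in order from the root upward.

Root B#, quality dominant ninth sharp eleven:
Root: B#
Major 3rd (3rd): D##
Perfect 5th (5th): F##
Minor 7th (7th): A#
Major 9th (9th): C##
Augmented 11th (11th): E##

B#  D##  F##  A#  C##  E##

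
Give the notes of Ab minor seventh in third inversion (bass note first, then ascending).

In root position, Ab minor seventh is Ab–Cb–Eb–Gb.
Third inversion puts the seventh (Gb) in the bass.

Gb – Ab – Cb – Eb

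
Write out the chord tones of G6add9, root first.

G6add9 is a six-nine built on G.
Root: G
Major 3rd (3rd): B
Perfect 5th (5th): D
Major 6th (6th): E
Major 9th (9th): A

G, B, D, E, A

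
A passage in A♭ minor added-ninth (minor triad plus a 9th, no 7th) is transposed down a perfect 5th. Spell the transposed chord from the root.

Db, Fb, Ab, Eb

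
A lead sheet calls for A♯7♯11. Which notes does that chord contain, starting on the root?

A♯7♯11: dominant seventh sharp eleven on A#.
- root: A#
- major 3rd: C##
- perfect 5th: E#
- minor 7th: G#
- augmented 11th: D##

A# – C## – E# – G# – D##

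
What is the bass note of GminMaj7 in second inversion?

D

GminMaj7 = G–B♭–D–F♯. Second inversion → fifth in the bass = D.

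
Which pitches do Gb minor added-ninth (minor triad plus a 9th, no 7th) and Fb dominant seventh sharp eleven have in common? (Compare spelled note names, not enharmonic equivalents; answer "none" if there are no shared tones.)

A-flat

Gb minor added-ninth = G-flat, B-double-flat, D-flat, A-flat.
Fb dominant seventh sharp eleven = F-flat, A-flat, C-flat, E-double-flat, B-flat.
Shared: A-flat.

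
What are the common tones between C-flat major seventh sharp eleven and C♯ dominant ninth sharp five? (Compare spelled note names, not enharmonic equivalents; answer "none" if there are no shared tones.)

C-flat major seventh sharp eleven = C-flat, E-flat, G-flat, B-flat, F.
C♯ dominant ninth sharp five = C-sharp, E-sharp, G-double-sharp, B, D-sharp.
Shared: none.

none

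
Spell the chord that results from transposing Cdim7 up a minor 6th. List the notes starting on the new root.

Ab  Cb  Ebb  Gbb

Transposed root: C → Ab (minor 6th up). So we spell Ab diminished seventh:
- root: Ab
- minor 3rd: Cb
- diminished 5th: Ebb
- diminished 7th: Gbb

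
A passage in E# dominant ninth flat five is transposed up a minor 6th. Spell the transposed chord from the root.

Transposed root: E-sharp → C-sharp (minor 6th up). So we spell C-sharp dominant ninth flat five:
root → C-sharp
3rd (major 3rd) → E-sharp
5th (diminished 5th) → G
7th (minor 7th) → B
9th (major 9th) → D-sharp

C-sharp E-sharp G B D-sharp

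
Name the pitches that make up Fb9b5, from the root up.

Fb Ab Cbb Ebb Gb

Root Fb, quality dominant ninth flat five:
Root: Fb
Major 3rd (3rd): Ab
Diminished 5th (5th): Cbb
Minor 7th (7th): Ebb
Major 9th (9th): Gb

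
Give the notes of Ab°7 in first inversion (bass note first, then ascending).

Ab°7 = Ab–Cb–Ebb–Gbb; first inversion → third (Cb) lowest.

Cb  Ebb  Gbb  Ab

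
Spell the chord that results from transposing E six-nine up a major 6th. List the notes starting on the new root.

E up a major 6th → C-sharp. New chord: C-sharp six-nine.
- root: C-sharp
- major 3rd: E-sharp
- perfect 5th: G-sharp
- major 6th: A-sharp
- major 9th: D-sharp

C-sharp, E-sharp, G-sharp, A-sharp, D-sharp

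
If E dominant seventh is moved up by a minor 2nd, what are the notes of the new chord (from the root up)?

E up a minor 2nd → F. New chord: F dominant seventh.
- root: F
- major 3rd: A
- perfect 5th: C
- minor 7th: Eb

F A C Eb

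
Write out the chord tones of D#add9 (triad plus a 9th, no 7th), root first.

D# – F## – A# – E#

D#add9 is an added-ninth built on D#.
D# — root
F## — major 3rd
A# — perfect 5th
E# — major 9th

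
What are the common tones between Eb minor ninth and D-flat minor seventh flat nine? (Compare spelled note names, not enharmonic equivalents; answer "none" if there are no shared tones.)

D-flat

Eb minor ninth = E-flat, G-flat, B-flat, D-flat, F.
D-flat minor seventh flat nine = D-flat, F-flat, A-flat, C-flat, E-double-flat.
Shared: D-flat.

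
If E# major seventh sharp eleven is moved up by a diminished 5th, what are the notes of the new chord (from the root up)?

B  D-sharp  F-sharp  A-sharp  E-sharp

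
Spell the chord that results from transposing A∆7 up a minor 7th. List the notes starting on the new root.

G, B, D, F#

A up a minor 7th → G. New chord: G major seventh.
Root: G
Major 3rd (3rd): B
Perfect 5th (5th): D
Major 7th (7th): F#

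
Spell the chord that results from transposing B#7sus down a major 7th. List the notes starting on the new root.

C# F# G# B

B# down a major 7th → C#. New chord: C# dominant seventh suspended fourth.
Root: C#
Perfect 4th (4th): F#
Perfect 5th (5th): G#
Minor 7th (7th): B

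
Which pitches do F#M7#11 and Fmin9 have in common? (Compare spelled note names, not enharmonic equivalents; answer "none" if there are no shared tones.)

none

F#M7#11: F# A# C# E# B#
Fmin9: F Ab C Eb G
Common to both → none.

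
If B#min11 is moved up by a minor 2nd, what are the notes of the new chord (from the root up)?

A minor 2nd up from B# is C#, so the new chord is C# minor eleventh.
C# — root
E — minor 3rd
G# — perfect 5th
B — minor 7th
D# — major 9th
F# — perfect 11th

C#  E  G#  B  D#  F#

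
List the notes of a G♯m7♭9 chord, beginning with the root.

G# – B – D# – F# – A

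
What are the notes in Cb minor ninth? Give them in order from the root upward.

Root C-flat, quality minor ninth:
C-flat — root
E-double-flat — minor 3rd
G-flat — perfect 5th
B-double-flat — minor 7th
D-flat — major 9th

C-flat, E-double-flat, G-flat, B-double-flat, D-flat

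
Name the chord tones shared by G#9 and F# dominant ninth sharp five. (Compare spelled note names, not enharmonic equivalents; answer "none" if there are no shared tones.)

G#  F#  A#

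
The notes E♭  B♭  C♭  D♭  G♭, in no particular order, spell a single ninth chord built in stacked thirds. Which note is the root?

C♭

Stacking in thirds gives C♭ – E♭ – G♭ – B♭ – D♭, so C♭ is the root — C♭ major ninth.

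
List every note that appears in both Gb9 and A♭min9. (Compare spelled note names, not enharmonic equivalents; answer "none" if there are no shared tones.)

Gb9 = Gb, Bb, Db, Fb, Ab.
A♭min9 = Ab, Cb, Eb, Gb, Bb.
Shared: Gb, Bb, Ab.

Gb, Bb, Ab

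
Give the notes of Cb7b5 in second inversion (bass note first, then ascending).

In root position, Cb7b5 is Cb–Eb–Gbb–Bbb.
Second inversion puts the fifth (Gbb) in the bass.

Gbb Bbb Cb Eb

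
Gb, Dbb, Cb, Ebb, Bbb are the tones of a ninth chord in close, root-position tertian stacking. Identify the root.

Cb

Stacking in thirds gives Cb – Ebb – Gb – Bbb – Dbb, so Cb is the root — Cb minor seventh flat nine.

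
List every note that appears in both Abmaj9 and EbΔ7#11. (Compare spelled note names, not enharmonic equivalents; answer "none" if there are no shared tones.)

E♭  G  B♭

Abmaj9 = A♭, C, E♭, G, B♭.
EbΔ7#11 = E♭, G, B♭, D, A.
Shared: E♭, G, B♭.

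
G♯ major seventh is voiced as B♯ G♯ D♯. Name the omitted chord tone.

G♯ major seventh = G♯, B♯, D♯, F𝄪. The voicing lacks the 7th (major 7th), F𝄪.

F𝄪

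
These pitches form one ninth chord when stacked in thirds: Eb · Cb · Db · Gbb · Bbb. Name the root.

Cb

Arranged so that each adjacent pair is a third by letter name: Cb – Eb – Gbb – Bbb – Db.
The bottom of that stack, Cb, is the root (this is Cb dominant ninth flat five).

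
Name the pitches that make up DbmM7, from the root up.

Db Fb Ab C

Root Db, quality minor-major seventh:
- root: Db
- minor 3rd: Fb
- perfect 5th: Ab
- major 7th: C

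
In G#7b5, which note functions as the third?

B♯

G#7b5 is built on G♯; its 3rd is a major 3rd above the root.
A third above G uses the letter B, and the major 3rd above G♯ is B♯.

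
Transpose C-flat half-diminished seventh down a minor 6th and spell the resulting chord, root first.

E-flat, G-flat, B-double-flat, D-flat

A minor 6th down from C-flat is E-flat, so the new chord is E-flat half-diminished seventh.
E-flat — root
G-flat — minor 3rd
B-double-flat — diminished 5th
D-flat — minor 7th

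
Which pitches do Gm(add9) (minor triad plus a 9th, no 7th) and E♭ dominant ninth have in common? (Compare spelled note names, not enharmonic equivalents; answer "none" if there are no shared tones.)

Gm(add9) = G, Bb, D, A.
E♭ dominant ninth = Eb, G, Bb, Db, F.
Shared: G, Bb.

G  Bb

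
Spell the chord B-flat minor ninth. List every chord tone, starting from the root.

B-flat minor ninth is a minor ninth built on Bb.
- root: Bb
- minor 3rd: Db
- perfect 5th: F
- minor 7th: Ab
- major 9th: C

Bb, Db, F, Ab, C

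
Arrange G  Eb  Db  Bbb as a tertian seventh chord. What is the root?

Eb

Arranged so that each adjacent pair is a third by letter name: Eb – G – Bbb – Db.
The bottom of that stack, Eb, is the root (this is Eb dominant seventh flat five).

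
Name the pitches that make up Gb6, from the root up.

Gb, Bb, Db, Eb

Gb6 is a major sixth built on Gb.
- root: Gb
- major 3rd: Bb
- perfect 5th: Db
- major 6th: Eb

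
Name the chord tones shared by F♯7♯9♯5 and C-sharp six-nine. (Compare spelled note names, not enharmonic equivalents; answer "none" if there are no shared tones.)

A#

F♯7♯9♯5 = F#, A#, C##, E, G##.
C-sharp six-nine = C#, E#, G#, A#, D#.
Shared: A#.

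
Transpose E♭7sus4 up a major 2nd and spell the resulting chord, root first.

F – Bb – C – Eb

Eb up a major 2nd → F. New chord: F dominant seventh suspended fourth.
root → F
4th (perfect 4th) → Bb
5th (perfect 5th) → C
7th (minor 7th) → Eb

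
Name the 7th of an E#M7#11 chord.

Root of E#M7#11 = E#. The 7th is a major 7th: E# up a major 7th → D##.

D##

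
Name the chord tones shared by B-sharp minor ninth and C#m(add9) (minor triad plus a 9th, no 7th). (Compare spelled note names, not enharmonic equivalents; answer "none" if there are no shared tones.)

B-sharp minor ninth: B# D# F## A# C##
C#m(add9): C# E G# D#
Common to both → D#.

D#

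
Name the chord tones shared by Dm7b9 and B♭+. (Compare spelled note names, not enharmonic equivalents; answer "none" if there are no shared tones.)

Dm7b9: D F A C E♭
B♭+: B♭ D F♯
Common to both → D.

D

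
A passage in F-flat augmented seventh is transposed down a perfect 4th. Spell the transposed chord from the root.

Cb – Eb – G – Bbb

A perfect 4th down from Fb is Cb, so the new chord is Cb augmented seventh.
- root: Cb
- major 3rd: Eb
- augmented 5th: G
- minor 7th: Bbb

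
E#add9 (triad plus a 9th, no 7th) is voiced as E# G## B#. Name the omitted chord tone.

E#add9 = E#, G##, B#, F##. The voicing lacks the 9th (major 9th), F##.

F##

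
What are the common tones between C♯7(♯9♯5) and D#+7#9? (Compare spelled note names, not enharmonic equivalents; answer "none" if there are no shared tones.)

C♯7(♯9♯5): C# E# G## B D##
D#+7#9: D# F## A## C# E##
Common to both → C#.

C#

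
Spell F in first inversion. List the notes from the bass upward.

F = F–A–C; first inversion → third (A) lowest.

A, C, F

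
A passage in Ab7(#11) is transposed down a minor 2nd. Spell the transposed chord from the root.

G, B, D, F, C#

Transposed root: Ab → G (minor 2nd down). So we spell G dominant seventh sharp eleven:
Root: G
Major 3rd (3rd): B
Perfect 5th (5th): D
Minor 7th (7th): F
Augmented 11th (11th): C#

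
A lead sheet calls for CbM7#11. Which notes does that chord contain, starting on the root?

Cb Eb Gb Bb F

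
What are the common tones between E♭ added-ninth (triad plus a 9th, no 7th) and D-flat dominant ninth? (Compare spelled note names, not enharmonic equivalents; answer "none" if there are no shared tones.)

E♭ added-ninth: E-flat G B-flat F
D-flat dominant ninth: D-flat F A-flat C-flat E-flat
Common to both → E-flat, F.

E-flat, F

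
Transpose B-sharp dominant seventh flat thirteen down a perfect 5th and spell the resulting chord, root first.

E♯, G𝄪, B♯, D♯, C♯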